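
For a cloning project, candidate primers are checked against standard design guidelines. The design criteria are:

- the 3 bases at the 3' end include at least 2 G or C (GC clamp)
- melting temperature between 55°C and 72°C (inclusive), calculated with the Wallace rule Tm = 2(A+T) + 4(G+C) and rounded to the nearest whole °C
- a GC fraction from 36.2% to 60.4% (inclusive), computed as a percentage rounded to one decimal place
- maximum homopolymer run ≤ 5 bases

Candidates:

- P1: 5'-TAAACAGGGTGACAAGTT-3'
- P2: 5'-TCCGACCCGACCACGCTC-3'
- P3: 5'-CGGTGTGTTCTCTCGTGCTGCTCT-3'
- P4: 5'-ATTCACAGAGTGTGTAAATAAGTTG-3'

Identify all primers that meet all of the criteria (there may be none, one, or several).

P1 (18 nt, A=7 T=4 G=5 C=2): 3' end GTT has 1 G/C, need ≥2 ✗; Tm = 2·11 + 4·7 = 50°C, outside 55–72°C ✗; GC 7/18 = 38.9% ✓; longest run = 3 ✓ — fails.
P2 (18 nt, A=3 T=2 G=3 C=10): 3' end CTC has 2 G/C ✓; Tm = 2·5 + 4·13 = 62°C ✓; GC 13/18 = 72.2%, outside 36.2–60.4% ✗; longest run = 3 ✓ — fails.
P3 (24 nt, A=0 T=10 G=7 C=7): 3' end TCT has 1 G/C, need ≥2 ✗; Tm = 2·10 + 4·14 = 76°C, outside 55–72°C ✗; GC 14/24 = 58.3% ✓; longest run = 2 ✓ — fails.
P4 (25 nt, A=9 T=8 G=6 C=2): 3' end TTG has 1 G/C, need ≥2 ✗; Tm = 2·17 + 4·8 = 66°C ✓; GC 8/25 = 32.0%, outside 36.2–60.4% ✗; longest run = 3 ✓ — fails.

None of the candidates satisfy all criteria.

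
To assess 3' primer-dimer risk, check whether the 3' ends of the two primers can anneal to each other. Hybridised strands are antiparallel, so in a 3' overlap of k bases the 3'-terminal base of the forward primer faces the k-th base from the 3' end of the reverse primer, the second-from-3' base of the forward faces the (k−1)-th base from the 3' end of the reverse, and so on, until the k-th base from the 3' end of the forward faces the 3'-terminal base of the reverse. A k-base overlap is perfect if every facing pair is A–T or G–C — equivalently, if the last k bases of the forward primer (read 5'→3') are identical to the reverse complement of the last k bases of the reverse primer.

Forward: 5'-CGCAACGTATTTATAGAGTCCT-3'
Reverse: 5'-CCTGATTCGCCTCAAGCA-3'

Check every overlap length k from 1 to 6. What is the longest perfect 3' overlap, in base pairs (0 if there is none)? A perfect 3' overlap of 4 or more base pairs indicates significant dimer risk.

Longest perfect overlap: 1 complementary base pair; below the dimer-risk threshold (threshold 4).

Last 6 bases (5'→3') — forward …AGTCCT, reverse …CAAGCA.
Reverse complement of the reverse primer's last 6 bases: TGCTTG; its first k bases are the reverse complement of the reverse primer's last k bases, so a perfect k-base overlap needs the forward primer's last k bases to equal them.
Comparing (forward last k vs required): k=1: T vs T ✓; k=2: CT vs TG ✗; k=3: CCT vs TGC ✗; k=4: TCCT vs TGCT ✗; k=5: GTCCT vs TGCTT ✗; k=6: AGTCCT vs TGCTTG ✗.
Only k = 1 is perfect, so the longest perfect 3' overlap is 1.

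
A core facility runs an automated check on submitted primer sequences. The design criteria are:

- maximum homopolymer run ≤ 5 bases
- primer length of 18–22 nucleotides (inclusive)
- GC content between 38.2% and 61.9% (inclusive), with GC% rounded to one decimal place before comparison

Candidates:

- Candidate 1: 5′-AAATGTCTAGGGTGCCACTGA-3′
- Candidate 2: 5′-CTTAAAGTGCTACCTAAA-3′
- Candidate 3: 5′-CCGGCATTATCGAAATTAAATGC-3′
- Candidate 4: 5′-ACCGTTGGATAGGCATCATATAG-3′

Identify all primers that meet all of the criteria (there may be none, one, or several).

Candidate 1 only.

Candidate 1 (21 nt, A=6 T=5 G=6 C=4): longest run = 3 ✓; length 21 ✓; GC 10/21 = 47.6% ✓ — passes.
Candidate 2 (18 nt, A=7 T=5 G=2 C=4): longest run = 3 ✓; length 18 ✓; GC 6/18 = 33.3%, outside 38.2–61.9% ✗ — fails.
Candidate 3 (23 nt, A=8 T=6 G=4 C=5): longest run = 3 ✓; length 23, outside 18–22 ✗; GC 9/23 = 39.1% ✓ — fails.
Candidate 4 (23 nt, A=7 T=6 G=6 C=4): longest run = 2 ✓; length 23, outside 18–22 ✗; GC 10/23 = 43.5% ✓ — fails.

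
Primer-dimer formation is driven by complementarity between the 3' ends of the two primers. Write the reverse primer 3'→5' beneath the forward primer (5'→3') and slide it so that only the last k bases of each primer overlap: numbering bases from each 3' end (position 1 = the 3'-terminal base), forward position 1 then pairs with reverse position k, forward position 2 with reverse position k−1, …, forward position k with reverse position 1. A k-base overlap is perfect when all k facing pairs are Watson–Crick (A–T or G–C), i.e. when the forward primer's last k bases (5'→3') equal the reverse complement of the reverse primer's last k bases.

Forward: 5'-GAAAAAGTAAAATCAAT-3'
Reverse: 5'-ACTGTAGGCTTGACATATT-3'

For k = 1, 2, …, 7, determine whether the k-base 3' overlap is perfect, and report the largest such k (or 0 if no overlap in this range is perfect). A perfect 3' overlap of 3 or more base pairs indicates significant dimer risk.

Longest perfect overlap: 3 complementary base pairs; significant dimer risk (threshold 3).

Last 7 bases (5'→3') — forward …AATCAAT, reverse …ACATATT.
Reverse complement of the reverse primer's last 7 bases: AATATGT; its first k bases are the reverse complement of the reverse primer's last k bases, so a perfect k-base overlap needs the forward primer's last k bases to equal them.
Comparing (forward last k vs required): k=1: T vs A ✗; k=2: AT vs AA ✗; k=3: AAT vs AAT ✓; k=4: CAAT vs AATA ✗; k=5: TCAAT vs AATAT ✗; k=6: ATCAAT vs AATATG ✗; k=7: AATCAAT vs AATATGT ✗.
Only k = 3 is perfect, so the longest perfect 3' overlap is 3.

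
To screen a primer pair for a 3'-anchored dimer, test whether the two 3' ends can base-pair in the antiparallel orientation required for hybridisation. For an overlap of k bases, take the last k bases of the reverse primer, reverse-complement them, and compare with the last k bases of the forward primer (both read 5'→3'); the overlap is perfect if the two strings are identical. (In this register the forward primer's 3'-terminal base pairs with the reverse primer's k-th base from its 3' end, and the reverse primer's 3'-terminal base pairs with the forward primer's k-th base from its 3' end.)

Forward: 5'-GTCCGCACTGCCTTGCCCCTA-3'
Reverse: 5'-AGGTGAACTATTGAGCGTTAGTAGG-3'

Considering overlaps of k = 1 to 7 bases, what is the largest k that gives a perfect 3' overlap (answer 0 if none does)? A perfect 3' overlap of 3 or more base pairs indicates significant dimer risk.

Last 7 bases (5'→3') — forward …GCCCCTA, reverse …TAGTAGG.
Reverse complement of the reverse primer's last 7 bases: CCTACTA; its first k bases are the reverse complement of the reverse primer's last k bases, so a perfect k-base overlap needs the forward primer's last k bases to equal them.
Comparing (forward last k vs required): k=1: A vs C ✗; k=2: TA vs CC ✗; k=3: CTA vs CCT ✗; k=4: CCTA vs CCTA ✓; k=5: CCCTA vs CCTAC ✗; k=6: CCCCTA vs CCTACT ✗; k=7: GCCCCTA vs CCTACTA ✗.
Only k = 4 is perfect, so the longest perfect 3' overlap is 4.

Longest perfect overlap: 4 complementary base pairs; significant dimer risk (threshold 3).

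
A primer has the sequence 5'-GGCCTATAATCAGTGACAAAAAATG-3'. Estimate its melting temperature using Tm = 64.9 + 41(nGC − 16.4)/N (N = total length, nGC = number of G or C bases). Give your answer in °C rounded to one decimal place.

52.8°C

Base counts: A=11, T=5, G=5, C=4; G+C = 9, N = 25.
Tm = 64.9 + 41·(9 − 16.4)/25 = 64.9 + -303.40/25 = 52.8°C.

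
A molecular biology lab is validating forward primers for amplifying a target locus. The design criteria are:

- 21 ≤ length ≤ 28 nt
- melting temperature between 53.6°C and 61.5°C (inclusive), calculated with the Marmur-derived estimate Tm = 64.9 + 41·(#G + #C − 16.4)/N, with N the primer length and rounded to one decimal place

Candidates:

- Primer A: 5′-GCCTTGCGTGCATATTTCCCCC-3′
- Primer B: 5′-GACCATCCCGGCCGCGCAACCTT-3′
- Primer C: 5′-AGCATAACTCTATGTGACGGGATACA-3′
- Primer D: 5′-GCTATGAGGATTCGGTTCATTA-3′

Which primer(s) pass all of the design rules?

Primer A and Primer C.

Primer A (22 nt, A=2 T=7 G=4 C=9): length 22 ✓; Tm = 64.9 + 41·(13 − 16.4)/22 = 58.6°C ✓ — passes.
Primer B (23 nt, A=4 T=3 G=5 C=11): length 23 ✓; Tm = 64.9 + 41·(16 − 16.4)/23 = 64.2°C, outside 53.6–61.5°C ✗ — fails.
Primer C (26 nt, A=9 T=6 G=6 C=5): length 26 ✓; Tm = 64.9 + 41·(11 − 16.4)/26 = 56.4°C ✓ — passes.
Primer D (22 nt, A=5 T=8 G=6 C=3): length 22 ✓; Tm = 64.9 + 41·(9 − 16.4)/22 = 51.1°C, outside 53.6–61.5°C ✗ — fails.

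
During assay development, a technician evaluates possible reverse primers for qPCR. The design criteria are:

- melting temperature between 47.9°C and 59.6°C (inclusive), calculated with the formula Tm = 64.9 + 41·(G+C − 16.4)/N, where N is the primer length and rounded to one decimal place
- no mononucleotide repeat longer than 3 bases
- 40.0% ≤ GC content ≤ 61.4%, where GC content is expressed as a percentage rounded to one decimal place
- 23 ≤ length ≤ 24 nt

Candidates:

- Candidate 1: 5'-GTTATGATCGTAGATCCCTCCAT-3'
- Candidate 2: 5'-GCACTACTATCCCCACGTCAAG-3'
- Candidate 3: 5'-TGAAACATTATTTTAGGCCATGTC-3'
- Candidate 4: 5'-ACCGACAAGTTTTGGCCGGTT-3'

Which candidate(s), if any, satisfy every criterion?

Candidate 1 (23 nt, A=5 T=8 G=4 C=6): Tm = 64.9 + 41·(10 − 16.4)/23 = 53.5°C ✓; longest run = 3 ✓; GC 10/23 = 43.5% ✓; length 23 ✓ — passes.
Candidate 2 (22 nt, A=6 T=4 G=3 C=9): Tm = 64.9 + 41·(12 − 16.4)/22 = 56.7°C ✓; longest run = 4, exceeds 3 ✗; GC 12/22 = 54.5% ✓; length 22, outside 23–24 ✗ — fails.
Candidate 3 (24 nt, A=7 T=9 G=4 C=4): Tm = 64.9 + 41·(8 − 16.4)/24 = 50.6°C ✓; longest run = 4, exceeds 3 ✗; GC 8/24 = 33.3%, outside 40.0–61.4% ✗; length 24 ✓ — fails.
Candidate 4 (21 nt, A=4 T=6 G=6 C=5): Tm = 64.9 + 41·(11 − 16.4)/21 = 54.4°C ✓; longest run = 4, exceeds 3 ✗; GC 11/21 = 52.4% ✓; length 21, outside 23–24 ✗ — fails.

Candidate 1 only.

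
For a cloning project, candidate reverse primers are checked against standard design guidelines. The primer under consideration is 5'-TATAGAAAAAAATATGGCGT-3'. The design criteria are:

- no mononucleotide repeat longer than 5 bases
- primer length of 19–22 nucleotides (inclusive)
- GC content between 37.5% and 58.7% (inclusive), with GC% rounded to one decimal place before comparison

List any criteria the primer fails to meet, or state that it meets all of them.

Base counts: A=10, T=5, G=4, C=1 (length 20).
homopolymer run: longest run = 7, exceeds 5 ✗
length: length 20 ✓
GC content: GC 5/20 = 25.0%, outside 37.5–58.7% ✗

Fails: homopolymer run, GC content.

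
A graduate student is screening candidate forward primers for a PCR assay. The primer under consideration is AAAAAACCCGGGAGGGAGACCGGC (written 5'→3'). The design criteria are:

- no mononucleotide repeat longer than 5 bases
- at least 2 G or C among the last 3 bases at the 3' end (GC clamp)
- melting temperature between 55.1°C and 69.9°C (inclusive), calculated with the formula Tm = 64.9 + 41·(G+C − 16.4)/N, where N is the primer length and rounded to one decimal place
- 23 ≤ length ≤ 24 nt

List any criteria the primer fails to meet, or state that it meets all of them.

Fails: homopolymer run.

Base counts: A=9, T=0, G=9, C=6 (length 24).
homopolymer run: longest run = 6, exceeds 5 ✗
GC clamp: 3' end GGC has 3 G/C ✓
Tm: Tm = 64.9 + 41·(15 − 16.4)/24 = 62.5°C ✓
length: length 24 ✓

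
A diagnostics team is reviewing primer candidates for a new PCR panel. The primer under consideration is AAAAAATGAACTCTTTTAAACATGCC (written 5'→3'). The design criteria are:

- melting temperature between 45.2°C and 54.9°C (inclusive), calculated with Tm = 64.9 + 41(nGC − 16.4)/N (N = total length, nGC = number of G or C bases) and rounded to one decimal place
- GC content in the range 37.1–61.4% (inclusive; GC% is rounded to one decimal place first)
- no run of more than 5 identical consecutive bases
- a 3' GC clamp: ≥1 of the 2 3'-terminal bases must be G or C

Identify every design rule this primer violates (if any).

Base counts: A=12, T=7, G=2, C=5 (length 26).
Tm: Tm = 64.9 + 41·(7 − 16.4)/26 = 50.1°C ✓
GC content: GC 7/26 = 26.9%, outside 37.1–61.4% ✗
homopolymer run: longest run = 6, exceeds 5 ✗
GC clamp: 3' end CC has 2 G/C ✓

Fails: GC content, homopolymer run.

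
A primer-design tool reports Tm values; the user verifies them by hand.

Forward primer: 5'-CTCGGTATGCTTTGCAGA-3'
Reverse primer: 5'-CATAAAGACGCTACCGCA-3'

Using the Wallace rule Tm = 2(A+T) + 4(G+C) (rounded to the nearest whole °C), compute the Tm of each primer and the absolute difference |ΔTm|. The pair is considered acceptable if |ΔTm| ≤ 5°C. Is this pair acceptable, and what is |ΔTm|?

Forward: A=3 T=6 G=5 C=4 → Tm = 2·9 + 4·9 = 54°C.
Reverse: A=7 T=2 G=3 C=6 → Tm = 2·9 + 4·9 = 54°C.
|ΔTm| = |54 − 54| = 0°C, ≤ 5°C.

|ΔTm| = 0°C; the pair is acceptable.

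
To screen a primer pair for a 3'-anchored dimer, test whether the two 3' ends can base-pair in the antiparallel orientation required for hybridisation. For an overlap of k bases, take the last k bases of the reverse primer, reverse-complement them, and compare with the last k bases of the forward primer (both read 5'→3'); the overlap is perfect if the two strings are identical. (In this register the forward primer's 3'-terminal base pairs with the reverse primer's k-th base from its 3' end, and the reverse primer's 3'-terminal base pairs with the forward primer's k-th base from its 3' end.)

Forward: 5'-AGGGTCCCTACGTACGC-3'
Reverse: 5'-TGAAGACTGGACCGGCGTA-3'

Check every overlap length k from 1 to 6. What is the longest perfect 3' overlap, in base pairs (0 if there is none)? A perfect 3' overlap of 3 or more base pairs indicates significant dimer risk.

Last 6 bases (5'→3') — forward …GTACGC, reverse …GGCGTA.
Reverse complement of the reverse primer's last 6 bases: TACGCC; its first k bases are the reverse complement of the reverse primer's last k bases, so a perfect k-base overlap needs the forward primer's last k bases to equal them.
Comparing (forward last k vs required): k=1: C vs T ✗; k=2: GC vs TA ✗; k=3: CGC vs TAC ✗; k=4: ACGC vs TACG ✗; k=5: TACGC vs TACGC ✓; k=6: GTACGC vs TACGCC ✗.
Only k = 5 is perfect, so the longest perfect 3' overlap is 5.

Longest perfect overlap: 5 complementary base pairs; significant dimer risk (threshold 3).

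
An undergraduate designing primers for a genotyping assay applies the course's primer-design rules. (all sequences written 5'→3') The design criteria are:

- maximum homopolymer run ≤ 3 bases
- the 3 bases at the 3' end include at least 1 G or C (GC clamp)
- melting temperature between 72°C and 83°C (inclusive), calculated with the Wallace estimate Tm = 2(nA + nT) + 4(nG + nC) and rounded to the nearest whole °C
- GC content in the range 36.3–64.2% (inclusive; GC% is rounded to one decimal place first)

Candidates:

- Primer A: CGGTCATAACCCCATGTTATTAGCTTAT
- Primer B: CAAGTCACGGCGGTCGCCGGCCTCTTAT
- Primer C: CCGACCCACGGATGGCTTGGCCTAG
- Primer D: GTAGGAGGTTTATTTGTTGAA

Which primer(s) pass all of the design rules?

Primer A (28 nt, A=7 T=10 G=4 C=7): longest run = 4, exceeds 3 ✗; 3' end TAT has 0 G/C, need ≥1 ✗; Tm = 2·17 + 4·11 = 78°C ✓; GC 11/28 = 39.3% ✓ — fails.
Primer B (28 nt, A=4 T=6 G=8 C=10): longest run = 2 ✓; 3' end TAT has 0 G/C, need ≥1 ✗; Tm = 2·10 + 4·18 = 92°C, outside 72–83°C ✗; GC 18/28 = 64.3%, outside 36.3–64.2% ✗ — fails.
Primer C (25 nt, A=4 T=4 G=8 C=9): longest run = 3 ✓; 3' end TAG has 1 G/C ✓; Tm = 2·8 + 4·17 = 84°C, outside 72–83°C ✗; GC 17/25 = 68.0%, outside 36.3–64.2% ✗ — fails.
Primer D (21 nt, A=5 T=9 G=7 C=0): longest run = 3 ✓; 3' end GAA has 1 G/C ✓; Tm = 2·14 + 4·7 = 56°C, outside 72–83°C ✗; GC 7/21 = 33.3%, outside 36.3–64.2% ✗ — fails.

None of the candidates satisfy all criteria.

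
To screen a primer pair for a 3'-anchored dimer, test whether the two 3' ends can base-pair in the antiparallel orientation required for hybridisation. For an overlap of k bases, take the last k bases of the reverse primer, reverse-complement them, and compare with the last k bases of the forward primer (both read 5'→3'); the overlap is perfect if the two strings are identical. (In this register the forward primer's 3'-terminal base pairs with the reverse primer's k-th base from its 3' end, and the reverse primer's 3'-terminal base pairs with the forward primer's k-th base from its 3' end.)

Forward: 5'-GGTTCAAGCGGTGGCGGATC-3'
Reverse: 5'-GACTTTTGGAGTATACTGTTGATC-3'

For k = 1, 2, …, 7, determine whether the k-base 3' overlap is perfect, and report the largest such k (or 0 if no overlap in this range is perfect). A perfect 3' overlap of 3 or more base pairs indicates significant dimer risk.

Last 7 bases (5'→3') — forward …GCGGATC, reverse …GTTGATC.
Reverse complement of the reverse primer's last 7 bases: GATCAAC; its first k bases are the reverse complement of the reverse primer's last k bases, so a perfect k-base overlap needs the forward primer's last k bases to equal them.
Comparing (forward last k vs required): k=1: C vs G ✗; k=2: TC vs GA ✗; k=3: ATC vs GAT ✗; k=4: GATC vs GATC ✓; k=5: GGATC vs GATCA ✗; k=6: CGGATC vs GATCAA ✗; k=7: GCGGATC vs GATCAAC ✗.
Only k = 4 is perfect, so the longest perfect 3' overlap is 4.

Longest perfect overlap: 4 complementary base pairs; significant dimer risk (threshold 3).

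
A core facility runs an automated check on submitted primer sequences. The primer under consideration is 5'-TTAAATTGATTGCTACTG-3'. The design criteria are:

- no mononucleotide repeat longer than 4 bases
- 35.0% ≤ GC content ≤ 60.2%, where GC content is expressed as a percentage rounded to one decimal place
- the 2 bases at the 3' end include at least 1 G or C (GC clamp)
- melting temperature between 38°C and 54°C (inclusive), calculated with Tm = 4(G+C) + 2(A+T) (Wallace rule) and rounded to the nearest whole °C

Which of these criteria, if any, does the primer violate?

Base counts: A=5, T=8, G=3, C=2 (length 18).
homopolymer run: longest run = 3 ✓
GC content: GC 5/18 = 27.8%, outside 35.0–60.2% ✗
GC clamp: 3' end TG has 1 G/C ✓
Tm: Tm = 2·13 + 4·5 = 46°C ✓

Fails: GC content.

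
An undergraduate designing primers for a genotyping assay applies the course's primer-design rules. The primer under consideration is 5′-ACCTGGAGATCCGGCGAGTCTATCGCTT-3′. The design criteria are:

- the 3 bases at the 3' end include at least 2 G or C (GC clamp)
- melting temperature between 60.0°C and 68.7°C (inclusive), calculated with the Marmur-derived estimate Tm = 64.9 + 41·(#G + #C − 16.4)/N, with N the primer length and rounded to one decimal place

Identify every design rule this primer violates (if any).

Fails: GC clamp.

Base counts: A=5, T=7, G=8, C=8 (length 28).
GC clamp: 3' end CTT has 1 G/C, need ≥2 ✗
Tm: Tm = 64.9 + 41·(16 − 16.4)/28 = 64.3°C ✓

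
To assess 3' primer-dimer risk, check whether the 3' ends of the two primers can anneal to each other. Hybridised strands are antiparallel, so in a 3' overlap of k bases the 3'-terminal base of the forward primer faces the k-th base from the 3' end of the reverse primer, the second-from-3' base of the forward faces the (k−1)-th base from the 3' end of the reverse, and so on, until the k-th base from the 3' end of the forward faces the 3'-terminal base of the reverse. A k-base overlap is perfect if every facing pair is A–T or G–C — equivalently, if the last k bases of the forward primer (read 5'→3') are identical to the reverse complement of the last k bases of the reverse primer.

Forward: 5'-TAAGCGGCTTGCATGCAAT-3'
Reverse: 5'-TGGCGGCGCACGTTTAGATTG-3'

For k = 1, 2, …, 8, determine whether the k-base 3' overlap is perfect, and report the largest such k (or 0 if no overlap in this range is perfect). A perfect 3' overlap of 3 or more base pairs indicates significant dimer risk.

Longest perfect overlap: 4 complementary base pairs; significant dimer risk (threshold 3).

Last 8 bases (5'→3') — forward …CATGCAAT, reverse …TTAGATTG.
Reverse complement of the reverse primer's last 8 bases: CAATCTAA; its first k bases are the reverse complement of the reverse primer's last k bases, so a perfect k-base overlap needs the forward primer's last k bases to equal them.
Comparing (forward last k vs required): k=1: T vs C ✗; k=2: AT vs CA ✗; k=3: AAT vs CAA ✗; k=4: CAAT vs CAAT ✓; k=5: GCAAT vs CAATC ✗; k=6: TGCAAT vs CAATCT ✗; k=7: ATGCAAT vs CAATCTA ✗; k=8: CATGCAAT vs CAATCTAA ✗.
Only k = 4 is perfect, so the longest perfect 3' overlap is 4.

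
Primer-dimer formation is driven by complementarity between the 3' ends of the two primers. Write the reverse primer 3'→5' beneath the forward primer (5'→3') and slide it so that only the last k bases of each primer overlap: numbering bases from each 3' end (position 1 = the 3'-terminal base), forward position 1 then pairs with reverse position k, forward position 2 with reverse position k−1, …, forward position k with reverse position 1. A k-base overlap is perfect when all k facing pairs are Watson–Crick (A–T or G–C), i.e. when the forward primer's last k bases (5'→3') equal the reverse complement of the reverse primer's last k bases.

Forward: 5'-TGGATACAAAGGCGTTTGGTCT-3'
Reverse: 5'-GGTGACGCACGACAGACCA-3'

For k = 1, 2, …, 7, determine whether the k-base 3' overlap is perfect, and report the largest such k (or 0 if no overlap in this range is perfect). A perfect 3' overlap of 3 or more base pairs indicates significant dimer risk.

Longest perfect overlap: 6 complementary base pairs; significant dimer risk (threshold 3).

Last 7 bases (5'→3') — forward …TTGGTCT, reverse …CAGACCA.
Reverse complement of the reverse primer's last 7 bases: TGGTCTG; its first k bases are the reverse complement of the reverse primer's last k bases, so a perfect k-base overlap needs the forward primer's last k bases to equal them.
Comparing (forward last k vs required): k=1: T vs T ✓; k=2: CT vs TG ✗; k=3: TCT vs TGG ✗; k=4: GTCT vs TGGT ✗; k=5: GGTCT vs TGGTC ✗; k=6: TGGTCT vs TGGTCT ✓; k=7: TTGGTCT vs TGGTCTG ✗.
Perfect overlaps at k = 1, 6; the largest is 6.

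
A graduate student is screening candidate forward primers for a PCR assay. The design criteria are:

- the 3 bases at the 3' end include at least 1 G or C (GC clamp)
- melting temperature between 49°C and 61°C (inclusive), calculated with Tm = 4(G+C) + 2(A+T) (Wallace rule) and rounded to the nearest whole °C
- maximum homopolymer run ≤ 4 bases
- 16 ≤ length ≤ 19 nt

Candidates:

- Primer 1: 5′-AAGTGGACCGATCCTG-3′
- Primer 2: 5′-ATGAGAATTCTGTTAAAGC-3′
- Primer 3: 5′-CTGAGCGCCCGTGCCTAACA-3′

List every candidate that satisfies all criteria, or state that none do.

Primer 1 (16 nt, A=4 T=3 G=5 C=4): 3' end CTG has 2 G/C ✓; Tm = 2·7 + 4·9 = 50°C ✓; longest run = 2 ✓; length 16 ✓ — passes.
Primer 2 (19 nt, A=7 T=6 G=4 C=2): 3' end AGC has 2 G/C ✓; Tm = 2·13 + 4·6 = 50°C ✓; longest run = 3 ✓; length 19 ✓ — passes.
Primer 3 (20 nt, A=4 T=3 G=5 C=8): 3' end ACA has 1 G/C ✓; Tm = 2·7 + 4·13 = 66°C, outside 49–61°C ✗; longest run = 3 ✓; length 20, outside 16–19 ✗ — fails.

Primer 1 and Primer 2.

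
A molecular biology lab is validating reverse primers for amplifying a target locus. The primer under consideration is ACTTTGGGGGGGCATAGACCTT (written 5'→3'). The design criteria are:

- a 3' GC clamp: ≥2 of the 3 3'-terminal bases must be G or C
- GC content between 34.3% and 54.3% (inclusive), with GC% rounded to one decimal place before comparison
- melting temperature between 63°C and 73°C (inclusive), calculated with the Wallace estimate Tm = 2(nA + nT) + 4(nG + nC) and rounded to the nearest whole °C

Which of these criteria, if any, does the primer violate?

Base counts: A=4, T=6, G=8, C=4 (length 22).
GC clamp: 3' end CTT has 1 G/C, need ≥2 ✗
GC content: GC 12/22 = 54.5%, outside 34.3–54.3% ✗
Tm: Tm = 2·10 + 4·12 = 68°C ✓

Fails: GC clamp, GC content.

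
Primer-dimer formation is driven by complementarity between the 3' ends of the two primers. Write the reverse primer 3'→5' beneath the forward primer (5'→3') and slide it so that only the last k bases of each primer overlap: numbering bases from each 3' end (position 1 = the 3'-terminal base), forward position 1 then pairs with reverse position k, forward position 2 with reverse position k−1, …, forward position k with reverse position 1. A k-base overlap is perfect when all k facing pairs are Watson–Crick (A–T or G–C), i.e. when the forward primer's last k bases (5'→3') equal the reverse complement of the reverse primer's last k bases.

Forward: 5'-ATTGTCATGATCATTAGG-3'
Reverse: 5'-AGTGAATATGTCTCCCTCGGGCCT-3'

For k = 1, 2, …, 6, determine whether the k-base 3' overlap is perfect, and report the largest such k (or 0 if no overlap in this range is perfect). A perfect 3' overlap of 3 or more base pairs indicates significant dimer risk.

Longest perfect overlap: 3 complementary base pairs; significant dimer risk (threshold 3).

Last 6 bases (5'→3') — forward …ATTAGG, reverse …GGGCCT.
Reverse complement of the reverse primer's last 6 bases: AGGCCC; its first k bases are the reverse complement of the reverse primer's last k bases, so a perfect k-base overlap needs the forward primer's last k bases to equal them.
Comparing (forward last k vs required): k=1: G vs A ✗; k=2: GG vs AG ✗; k=3: AGG vs AGG ✓; k=4: TAGG vs AGGC ✗; k=5: TTAGG vs AGGCC ✗; k=6: ATTAGG vs AGGCCC ✗.
Only k = 3 is perfect, so the longest perfect 3' overlap is 3.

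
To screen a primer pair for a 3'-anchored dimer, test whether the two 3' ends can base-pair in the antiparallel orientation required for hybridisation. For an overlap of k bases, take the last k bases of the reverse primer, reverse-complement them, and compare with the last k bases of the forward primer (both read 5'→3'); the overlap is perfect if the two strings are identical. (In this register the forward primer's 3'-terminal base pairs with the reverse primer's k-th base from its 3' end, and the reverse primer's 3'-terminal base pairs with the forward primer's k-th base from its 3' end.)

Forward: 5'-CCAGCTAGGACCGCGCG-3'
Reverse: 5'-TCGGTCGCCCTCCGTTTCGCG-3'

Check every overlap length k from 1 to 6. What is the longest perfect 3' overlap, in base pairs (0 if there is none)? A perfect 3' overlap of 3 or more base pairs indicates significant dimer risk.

Longest perfect overlap: 4 complementary base pairs; significant dimer risk (threshold 3).

Last 6 bases (5'→3') — forward …CGCGCG, reverse …TTCGCG.
Reverse complement of the reverse primer's last 6 bases: CGCGAA; its first k bases are the reverse complement of the reverse primer's last k bases, so a perfect k-base overlap needs the forward primer's last k bases to equal them.
Comparing (forward last k vs required): k=1: G vs C ✗; k=2: CG vs CG ✓; k=3: GCG vs CGC ✗; k=4: CGCG vs CGCG ✓; k=5: GCGCG vs CGCGA ✗; k=6: CGCGCG vs CGCGAA ✗.
Perfect overlaps at k = 2, 4; the largest is 4.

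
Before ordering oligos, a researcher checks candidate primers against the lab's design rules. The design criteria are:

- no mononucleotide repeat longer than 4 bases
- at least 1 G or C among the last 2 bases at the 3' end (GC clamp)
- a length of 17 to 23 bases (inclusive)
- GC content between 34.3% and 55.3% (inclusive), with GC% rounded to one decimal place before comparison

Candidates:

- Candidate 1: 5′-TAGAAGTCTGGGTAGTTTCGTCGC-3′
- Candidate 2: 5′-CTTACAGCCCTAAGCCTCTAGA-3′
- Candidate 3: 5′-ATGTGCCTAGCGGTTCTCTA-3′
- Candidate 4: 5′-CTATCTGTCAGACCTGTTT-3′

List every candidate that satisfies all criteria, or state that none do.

Candidate 1 (24 nt, A=4 T=8 G=8 C=4): longest run = 3 ✓; 3' end GC has 2 G/C ✓; length 24, outside 17–23 ✗; GC 12/24 = 50.0% ✓ — fails.
Candidate 2 (22 nt, A=6 T=5 G=3 C=8): longest run = 3 ✓; 3' end GA has 1 G/C ✓; length 22 ✓; GC 11/22 = 50.0% ✓ — passes.
Candidate 3 (20 nt, A=3 T=7 G=5 C=5): longest run = 2 ✓; 3' end TA has 0 G/C, need ≥1 ✗; length 20 ✓; GC 10/20 = 50.0% ✓ — fails.
Candidate 4 (19 nt, A=3 T=8 G=3 C=5): longest run = 3 ✓; 3' end TT has 0 G/C, need ≥1 ✗; length 19 ✓; GC 8/19 = 42.1% ✓ — fails.

Candidate 2 only.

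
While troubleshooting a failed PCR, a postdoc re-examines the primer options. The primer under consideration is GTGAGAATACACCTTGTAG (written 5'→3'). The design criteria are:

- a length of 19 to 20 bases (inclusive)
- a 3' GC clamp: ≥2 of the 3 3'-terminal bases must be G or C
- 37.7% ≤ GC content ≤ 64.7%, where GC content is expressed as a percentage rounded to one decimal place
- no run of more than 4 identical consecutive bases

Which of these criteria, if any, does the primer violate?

Base counts: A=6, T=5, G=5, C=3 (length 19).
length: length 19 ✓
GC clamp: 3' end TAG has 1 G/C, need ≥2 ✗
GC content: GC 8/19 = 42.1% ✓
homopolymer run: longest run = 2 ✓

Fails: GC clamp.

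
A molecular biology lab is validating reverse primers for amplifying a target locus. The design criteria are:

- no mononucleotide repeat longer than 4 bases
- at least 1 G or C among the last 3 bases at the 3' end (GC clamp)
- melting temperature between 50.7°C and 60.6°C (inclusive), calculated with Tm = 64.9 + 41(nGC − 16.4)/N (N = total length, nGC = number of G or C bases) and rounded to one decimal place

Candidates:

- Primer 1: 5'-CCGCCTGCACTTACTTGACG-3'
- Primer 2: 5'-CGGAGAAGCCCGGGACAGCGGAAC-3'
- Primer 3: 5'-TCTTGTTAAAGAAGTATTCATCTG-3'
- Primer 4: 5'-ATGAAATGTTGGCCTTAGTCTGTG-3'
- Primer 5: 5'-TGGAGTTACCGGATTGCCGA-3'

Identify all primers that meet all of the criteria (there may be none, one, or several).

Primer 1 (20 nt, A=3 T=5 G=4 C=8): longest run = 2 ✓; 3' end ACG has 2 G/C ✓; Tm = 64.9 + 41·(12 − 16.4)/20 = 55.9°C ✓ — passes.
Primer 2 (24 nt, A=7 T=0 G=10 C=7): longest run = 3 ✓; 3' end AAC has 1 G/C ✓; Tm = 64.9 + 41·(17 − 16.4)/24 = 65.9°C, outside 50.7–60.6°C ✗ — fails.
Primer 3 (24 nt, A=7 T=10 G=4 C=3): longest run = 3 ✓; 3' end CTG has 2 G/C ✓; Tm = 64.9 + 41·(7 − 16.4)/24 = 48.8°C, outside 50.7–60.6°C ✗ — fails.
Primer 4 (24 nt, A=5 T=9 G=7 C=3): longest run = 3 ✓; 3' end GTG has 2 G/C ✓; Tm = 64.9 + 41·(10 − 16.4)/24 = 54.0°C ✓ — passes.
Primer 5 (20 nt, A=4 T=5 G=7 C=4): longest run = 2 ✓; 3' end CGA has 2 G/C ✓; Tm = 64.9 + 41·(11 − 16.4)/20 = 53.8°C ✓ — passes.

Primer 1, Primer 4 and Primer 5.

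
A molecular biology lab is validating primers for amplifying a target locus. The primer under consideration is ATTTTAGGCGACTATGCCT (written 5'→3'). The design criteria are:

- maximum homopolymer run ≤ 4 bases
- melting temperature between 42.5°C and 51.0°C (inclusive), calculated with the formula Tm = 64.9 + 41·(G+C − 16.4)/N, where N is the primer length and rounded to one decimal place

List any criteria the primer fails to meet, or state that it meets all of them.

Meets all criteria.

Base counts: A=4, T=7, G=4, C=4 (length 19).
homopolymer run: longest run = 4 ✓
Tm: Tm = 64.9 + 41·(8 − 16.4)/19 = 46.8°C ✓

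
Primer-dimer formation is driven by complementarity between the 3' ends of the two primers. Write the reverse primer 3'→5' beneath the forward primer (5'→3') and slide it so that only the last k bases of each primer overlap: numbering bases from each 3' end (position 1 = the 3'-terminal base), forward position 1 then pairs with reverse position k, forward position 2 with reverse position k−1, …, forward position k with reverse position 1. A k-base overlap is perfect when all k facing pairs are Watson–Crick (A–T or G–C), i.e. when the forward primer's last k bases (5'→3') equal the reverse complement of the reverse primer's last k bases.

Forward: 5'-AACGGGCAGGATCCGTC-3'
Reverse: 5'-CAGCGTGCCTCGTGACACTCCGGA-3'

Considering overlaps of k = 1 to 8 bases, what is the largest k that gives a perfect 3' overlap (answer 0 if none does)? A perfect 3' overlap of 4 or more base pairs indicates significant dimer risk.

Longest perfect overlap: 2 complementary base pairs; below the dimer-risk threshold (threshold 4).

Last 8 bases (5'→3') — forward …GATCCGTC, reverse …ACTCCGGA.
Reverse complement of the reverse primer's last 8 bases: TCCGGAGT; its first k bases are the reverse complement of the reverse primer's last k bases, so a perfect k-base overlap needs the forward primer's last k bases to equal them.
Comparing (forward last k vs required): k=1: C vs T ✗; k=2: TC vs TC ✓; k=3: GTC vs TCC ✗; k=4: CGTC vs TCCG ✗; k=5: CCGTC vs TCCGG ✗; k=6: TCCGTC vs TCCGGA ✗; k=7: ATCCGTC vs TCCGGAG ✗; k=8: GATCCGTC vs TCCGGAGT ✗.
Only k = 2 is perfect, so the longest perfect 3' overlap is 2.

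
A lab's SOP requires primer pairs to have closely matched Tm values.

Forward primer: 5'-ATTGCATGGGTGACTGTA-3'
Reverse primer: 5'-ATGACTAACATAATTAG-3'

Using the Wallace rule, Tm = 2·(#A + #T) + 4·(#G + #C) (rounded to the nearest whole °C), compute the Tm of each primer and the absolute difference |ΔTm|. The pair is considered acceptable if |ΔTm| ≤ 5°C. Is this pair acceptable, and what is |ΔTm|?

|ΔTm| = 10°C; the pair is not acceptable.

Forward: A=4 T=6 G=6 C=2 → Tm = 2·10 + 4·8 = 52°C.
Reverse: A=8 T=5 G=2 C=2 → Tm = 2·13 + 4·4 = 42°C.
|ΔTm| = |52 − 42| = 10°C, > 5°C.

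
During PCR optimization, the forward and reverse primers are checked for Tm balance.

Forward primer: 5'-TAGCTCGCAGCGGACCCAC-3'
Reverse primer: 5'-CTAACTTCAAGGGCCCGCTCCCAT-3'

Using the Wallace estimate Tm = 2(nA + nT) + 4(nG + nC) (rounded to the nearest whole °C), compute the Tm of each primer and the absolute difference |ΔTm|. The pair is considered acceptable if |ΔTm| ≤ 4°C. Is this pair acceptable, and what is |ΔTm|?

Forward: A=4 T=2 G=5 C=8 → Tm = 2·6 + 4·13 = 64°C.
Reverse: A=5 T=5 G=4 C=10 → Tm = 2·10 + 4·14 = 76°C.
|ΔTm| = |64 − 76| = 12°C, > 4°C.

|ΔTm| = 12°C; the pair is not acceptable.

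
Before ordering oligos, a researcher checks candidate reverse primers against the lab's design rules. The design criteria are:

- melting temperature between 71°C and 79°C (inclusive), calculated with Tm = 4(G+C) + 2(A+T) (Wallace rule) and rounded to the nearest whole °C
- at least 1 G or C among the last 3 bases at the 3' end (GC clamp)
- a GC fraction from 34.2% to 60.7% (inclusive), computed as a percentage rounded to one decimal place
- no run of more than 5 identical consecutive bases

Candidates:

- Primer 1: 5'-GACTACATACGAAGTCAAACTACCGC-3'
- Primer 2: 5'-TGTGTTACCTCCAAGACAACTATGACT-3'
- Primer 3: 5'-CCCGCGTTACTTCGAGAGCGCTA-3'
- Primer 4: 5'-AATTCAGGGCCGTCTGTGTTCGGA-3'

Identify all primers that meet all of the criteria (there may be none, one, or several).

Primer 1 (26 nt, A=10 T=4 G=4 C=8): Tm = 2·14 + 4·12 = 76°C ✓; 3' end CGC has 3 G/C ✓; GC 12/26 = 46.2% ✓; longest run = 3 ✓ — passes.
Primer 2 (27 nt, A=8 T=8 G=4 C=7): Tm = 2·16 + 4·11 = 76°C ✓; 3' end ACT has 1 G/C ✓; GC 11/27 = 40.7% ✓; longest run = 2 ✓ — passes.
Primer 3 (23 nt, A=4 T=5 G=6 C=8): Tm = 2·9 + 4·14 = 74°C ✓; 3' end CTA has 1 G/C ✓; GC 14/23 = 60.9%, outside 34.2–60.7% ✗; longest run = 3 ✓ — fails.
Primer 4 (24 nt, A=4 T=7 G=8 C=5): Tm = 2·11 + 4·13 = 74°C ✓; 3' end GGA has 2 G/C ✓; GC 13/24 = 54.2% ✓; longest run = 3 ✓ — passes.

Primer 1, Primer 2 and Primer 4.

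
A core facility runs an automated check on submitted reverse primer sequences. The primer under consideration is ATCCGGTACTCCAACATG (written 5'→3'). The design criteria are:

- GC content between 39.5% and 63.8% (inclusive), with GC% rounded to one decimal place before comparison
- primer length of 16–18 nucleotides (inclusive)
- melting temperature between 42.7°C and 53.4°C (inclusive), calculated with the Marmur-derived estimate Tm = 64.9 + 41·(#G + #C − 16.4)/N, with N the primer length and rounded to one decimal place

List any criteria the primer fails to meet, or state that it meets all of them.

Meets all criteria.

Base counts: A=5, T=4, G=3, C=6 (length 18).
GC content: GC 9/18 = 50.0% ✓
length: length 18 ✓
Tm: Tm = 64.9 + 41·(9 − 16.4)/18 = 48.0°C ✓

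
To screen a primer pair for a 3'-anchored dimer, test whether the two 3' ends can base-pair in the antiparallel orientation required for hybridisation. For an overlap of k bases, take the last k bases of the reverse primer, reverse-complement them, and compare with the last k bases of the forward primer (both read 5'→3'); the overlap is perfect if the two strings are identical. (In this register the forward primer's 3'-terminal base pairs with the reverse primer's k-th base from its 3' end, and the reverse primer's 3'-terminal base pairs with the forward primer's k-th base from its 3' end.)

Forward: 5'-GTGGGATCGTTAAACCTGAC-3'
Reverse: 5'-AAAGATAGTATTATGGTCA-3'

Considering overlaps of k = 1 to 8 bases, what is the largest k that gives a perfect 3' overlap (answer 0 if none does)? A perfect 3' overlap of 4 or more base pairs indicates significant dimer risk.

Last 8 bases (5'→3') — forward …AACCTGAC, reverse …TATGGTCA.
Reverse complement of the reverse primer's last 8 bases: TGACCATA; its first k bases are the reverse complement of the reverse primer's last k bases, so a perfect k-base overlap needs the forward primer's last k bases to equal them.
Comparing (forward last k vs required): k=1: C vs T ✗; k=2: AC vs TG ✗; k=3: GAC vs TGA ✗; k=4: TGAC vs TGAC ✓; k=5: CTGAC vs TGACC ✗; k=6: CCTGAC vs TGACCA ✗; k=7: ACCTGAC vs TGACCAT ✗; k=8: AACCTGAC vs TGACCATA ✗.
Only k = 4 is perfect, so the longest perfect 3' overlap is 4.

Longest perfect overlap: 4 complementary base pairs; significant dimer risk (threshold 4).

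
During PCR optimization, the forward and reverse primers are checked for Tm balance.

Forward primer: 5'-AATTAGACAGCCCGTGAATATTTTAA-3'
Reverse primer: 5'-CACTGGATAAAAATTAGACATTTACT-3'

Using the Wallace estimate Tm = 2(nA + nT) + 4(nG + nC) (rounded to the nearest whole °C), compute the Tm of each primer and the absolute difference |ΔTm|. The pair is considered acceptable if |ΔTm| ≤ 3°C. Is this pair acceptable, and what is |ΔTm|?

|ΔTm| = 2°C; the pair is acceptable.

Forward: A=10 T=8 G=4 C=4 → Tm = 2·18 + 4·8 = 68°C.
Reverse: A=11 T=8 G=3 C=4 → Tm = 2·19 + 4·7 = 66°C.
|ΔTm| = |68 − 66| = 2°C, ≤ 3°C.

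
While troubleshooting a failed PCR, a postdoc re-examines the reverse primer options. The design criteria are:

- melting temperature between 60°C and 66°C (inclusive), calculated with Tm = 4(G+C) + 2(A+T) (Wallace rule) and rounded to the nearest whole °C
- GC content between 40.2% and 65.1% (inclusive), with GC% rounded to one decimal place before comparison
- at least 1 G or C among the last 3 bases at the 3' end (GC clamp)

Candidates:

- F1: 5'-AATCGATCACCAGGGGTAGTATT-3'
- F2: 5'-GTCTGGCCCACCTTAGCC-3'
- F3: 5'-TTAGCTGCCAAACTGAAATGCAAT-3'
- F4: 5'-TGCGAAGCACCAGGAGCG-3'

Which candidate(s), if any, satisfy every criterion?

None of the candidates satisfy all criteria.

F1 (23 nt, A=7 T=6 G=6 C=4): Tm = 2·13 + 4·10 = 66°C ✓; GC 10/23 = 43.5% ✓; 3' end ATT has 0 G/C, need ≥1 ✗ — fails.
F2 (18 nt, A=2 T=4 G=4 C=8): Tm = 2·6 + 4·12 = 60°C ✓; GC 12/18 = 66.7%, outside 40.2–65.1% ✗; 3' end GCC has 3 G/C ✓ — fails.
F3 (24 nt, A=9 T=6 G=4 C=5): Tm = 2·15 + 4·9 = 66°C ✓; GC 9/24 = 37.5%, outside 40.2–65.1% ✗; 3' end AAT has 0 G/C, need ≥1 ✗ — fails.
F4 (18 nt, A=5 T=1 G=7 C=5): Tm = 2·6 + 4·12 = 60°C ✓; GC 12/18 = 66.7%, outside 40.2–65.1% ✗; 3' end GCG has 3 G/C ✓ — fails.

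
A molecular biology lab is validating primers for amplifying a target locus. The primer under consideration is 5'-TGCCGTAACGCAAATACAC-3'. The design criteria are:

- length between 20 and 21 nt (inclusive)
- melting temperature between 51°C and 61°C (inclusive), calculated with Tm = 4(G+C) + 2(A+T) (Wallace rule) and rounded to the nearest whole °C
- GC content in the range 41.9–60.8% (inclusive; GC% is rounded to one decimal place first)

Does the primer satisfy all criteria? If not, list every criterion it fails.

Fails: length.

Base counts: A=7, T=3, G=3, C=6 (length 19).
length: length 19, outside 20–21 ✗
Tm: Tm = 2·10 + 4·9 = 56°C ✓
GC content: GC 9/19 = 47.4% ✓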